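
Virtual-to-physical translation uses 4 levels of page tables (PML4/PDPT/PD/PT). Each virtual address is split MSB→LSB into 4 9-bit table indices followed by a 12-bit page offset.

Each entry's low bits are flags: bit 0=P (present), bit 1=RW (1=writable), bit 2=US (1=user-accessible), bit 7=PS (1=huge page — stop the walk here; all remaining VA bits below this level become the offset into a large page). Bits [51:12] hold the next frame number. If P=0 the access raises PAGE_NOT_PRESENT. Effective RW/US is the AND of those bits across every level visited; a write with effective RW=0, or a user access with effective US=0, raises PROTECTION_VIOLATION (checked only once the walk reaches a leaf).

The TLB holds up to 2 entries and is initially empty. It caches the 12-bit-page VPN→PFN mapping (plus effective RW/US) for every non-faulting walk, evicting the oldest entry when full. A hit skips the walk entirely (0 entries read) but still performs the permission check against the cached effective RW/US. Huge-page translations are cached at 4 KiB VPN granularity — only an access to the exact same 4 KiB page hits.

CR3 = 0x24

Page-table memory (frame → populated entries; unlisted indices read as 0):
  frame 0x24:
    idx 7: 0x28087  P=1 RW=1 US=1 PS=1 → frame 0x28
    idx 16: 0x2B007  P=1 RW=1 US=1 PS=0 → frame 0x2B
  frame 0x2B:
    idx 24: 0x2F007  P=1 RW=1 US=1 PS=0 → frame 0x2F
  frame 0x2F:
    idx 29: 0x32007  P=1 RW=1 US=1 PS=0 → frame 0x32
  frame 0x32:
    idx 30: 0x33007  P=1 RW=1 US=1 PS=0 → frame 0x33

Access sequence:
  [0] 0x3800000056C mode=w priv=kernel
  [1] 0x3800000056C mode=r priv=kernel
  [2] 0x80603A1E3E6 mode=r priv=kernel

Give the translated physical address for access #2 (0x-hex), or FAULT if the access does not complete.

Trace:
#0 VA=0x3800000056C (w,kernel):
  lvl0: tbl 0x24, slot 7 ⇒ 0x28087 (P1/RW1/US1/PS1)
  ✓ 0x2856C (huge @L0)  — 1 lookups
#1 VA=0x3800000056C (r,kernel):
  TLB hit vpn=0x38000000 → PA=0x2856C
#2 VA=0x80603A1E3E6 (r,kernel):
  lvl0: tbl 0x24, slot 16 ⇒ 0x2B007 (P1/RW1/US1/PS0)
  lvl1: tbl 0x2B, slot 24 ⇒ 0x2F007 (P1/RW1/US1/PS0)
  lvl2: tbl 0x2F, slot 29 ⇒ 0x32007 (P1/RW1/US1/PS0)
  lvl3: tbl 0x32, slot 30 ⇒ 0x33007 (P1/RW1/US1/PS0)
  ✓ 0x333E6  — 4 lookups

Access #2 PA: 0x333E6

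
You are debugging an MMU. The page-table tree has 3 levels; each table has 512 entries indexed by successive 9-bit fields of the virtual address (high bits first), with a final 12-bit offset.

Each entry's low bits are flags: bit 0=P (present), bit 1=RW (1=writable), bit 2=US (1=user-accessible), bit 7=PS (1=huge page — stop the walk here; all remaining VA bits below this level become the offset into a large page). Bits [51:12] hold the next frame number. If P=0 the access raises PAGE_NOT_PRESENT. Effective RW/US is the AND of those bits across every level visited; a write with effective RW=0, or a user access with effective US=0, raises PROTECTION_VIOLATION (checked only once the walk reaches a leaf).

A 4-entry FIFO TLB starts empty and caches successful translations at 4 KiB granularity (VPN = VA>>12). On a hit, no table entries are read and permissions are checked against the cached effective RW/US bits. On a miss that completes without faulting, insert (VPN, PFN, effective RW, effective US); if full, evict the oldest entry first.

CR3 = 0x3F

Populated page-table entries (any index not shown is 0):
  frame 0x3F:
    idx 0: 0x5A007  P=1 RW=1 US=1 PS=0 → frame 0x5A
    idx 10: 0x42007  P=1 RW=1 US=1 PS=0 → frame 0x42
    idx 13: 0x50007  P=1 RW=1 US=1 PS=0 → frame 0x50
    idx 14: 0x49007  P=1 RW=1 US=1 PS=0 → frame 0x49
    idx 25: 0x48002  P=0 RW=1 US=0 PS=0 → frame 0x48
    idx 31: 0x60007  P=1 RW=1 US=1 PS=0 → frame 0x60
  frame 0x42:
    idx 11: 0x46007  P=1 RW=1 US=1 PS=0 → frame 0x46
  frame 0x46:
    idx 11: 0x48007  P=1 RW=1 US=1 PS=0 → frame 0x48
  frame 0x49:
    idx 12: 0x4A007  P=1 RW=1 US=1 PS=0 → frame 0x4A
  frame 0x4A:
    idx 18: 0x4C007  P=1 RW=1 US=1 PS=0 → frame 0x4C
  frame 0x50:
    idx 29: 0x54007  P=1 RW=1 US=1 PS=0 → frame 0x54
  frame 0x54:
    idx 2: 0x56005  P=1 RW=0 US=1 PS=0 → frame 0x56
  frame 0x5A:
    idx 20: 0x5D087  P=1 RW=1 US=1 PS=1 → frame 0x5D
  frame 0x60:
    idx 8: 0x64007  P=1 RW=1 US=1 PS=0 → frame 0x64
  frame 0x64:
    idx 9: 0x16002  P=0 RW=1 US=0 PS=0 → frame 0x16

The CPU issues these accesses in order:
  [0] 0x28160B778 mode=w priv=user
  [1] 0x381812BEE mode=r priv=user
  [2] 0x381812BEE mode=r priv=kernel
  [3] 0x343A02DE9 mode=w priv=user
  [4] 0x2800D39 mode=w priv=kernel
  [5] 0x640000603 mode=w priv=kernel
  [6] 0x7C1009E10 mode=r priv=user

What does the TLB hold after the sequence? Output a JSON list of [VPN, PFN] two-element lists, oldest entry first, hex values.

Walk each access:
#0 VA=0x28160B778 (w,user):
  L0 @0x3F[10] → 0x42007  P=1,RW=1,US=1,PS=0
  L1 @0x42[11] → 0x46007  P=1,RW=1,US=1,PS=0
  L2 @0x46[11] → 0x48007  P=1,RW=1,US=1,PS=0
  → PA=0x48778  (3 entries read)
#1 VA=0x381812BEE (r,user):
  L0 @0x3F[14] → 0x49007  P=1,RW=1,US=1,PS=0
  L1 @0x49[12] → 0x4A007  P=1,RW=1,US=1,PS=0
  L2 @0x4A[18] → 0x4C007  P=1,RW=1,US=1,PS=0
  → PA=0x4CBEE  (3 entries read)
#2 VA=0x381812BEE (r,kernel):
  TLB hit vpn=0x381812 → PA=0x4CBEE
#3 VA=0x343A02DE9 (w,user):
  L0 @0x3F[13] → 0x50007  P=1,RW=1,US=1,PS=0
  L1 @0x50[29] → 0x54007  P=1,RW=1,US=1,PS=0
  L2 @0x54[2] → 0x56005  P=1,RW=0,US=1,PS=0
  ✗ PROTECTION_VIOLATION  [3 reads]
#4 VA=0x2800D39 (w,kernel):
  L0 @0x3F[0] → 0x5A007  P=1,RW=1,US=1,PS=0
  L1 @0x5A[20] → 0x5D087  P=1,RW=1,US=1,PS=1
  → PA=0x5DD39 (huge @L1)  (2 entries read)
#5 VA=0x640000603 (w,kernel):
  L0 @0x3F[25] → 0x48002  P=0,RW=1,US=0,PS=0
  ✗ PAGE_NOT_PRESENT  [1 reads]
#6 VA=0x7C1009E10 (r,user):
  L0 @0x3F[31] → 0x60007  P=1,RW=1,US=1,PS=0
  L1 @0x60[8] → 0x64007  P=1,RW=1,US=1,PS=0
  L2 @0x64[9] → 0x16002  P=0,RW=1,US=0,PS=0
  ✗ PAGE_NOT_PRESENT  [3 reads]

TLB: [["0x28160B", "0x48"], ["0x381812", "0x4C"], ["0x2800", "0x5D"]]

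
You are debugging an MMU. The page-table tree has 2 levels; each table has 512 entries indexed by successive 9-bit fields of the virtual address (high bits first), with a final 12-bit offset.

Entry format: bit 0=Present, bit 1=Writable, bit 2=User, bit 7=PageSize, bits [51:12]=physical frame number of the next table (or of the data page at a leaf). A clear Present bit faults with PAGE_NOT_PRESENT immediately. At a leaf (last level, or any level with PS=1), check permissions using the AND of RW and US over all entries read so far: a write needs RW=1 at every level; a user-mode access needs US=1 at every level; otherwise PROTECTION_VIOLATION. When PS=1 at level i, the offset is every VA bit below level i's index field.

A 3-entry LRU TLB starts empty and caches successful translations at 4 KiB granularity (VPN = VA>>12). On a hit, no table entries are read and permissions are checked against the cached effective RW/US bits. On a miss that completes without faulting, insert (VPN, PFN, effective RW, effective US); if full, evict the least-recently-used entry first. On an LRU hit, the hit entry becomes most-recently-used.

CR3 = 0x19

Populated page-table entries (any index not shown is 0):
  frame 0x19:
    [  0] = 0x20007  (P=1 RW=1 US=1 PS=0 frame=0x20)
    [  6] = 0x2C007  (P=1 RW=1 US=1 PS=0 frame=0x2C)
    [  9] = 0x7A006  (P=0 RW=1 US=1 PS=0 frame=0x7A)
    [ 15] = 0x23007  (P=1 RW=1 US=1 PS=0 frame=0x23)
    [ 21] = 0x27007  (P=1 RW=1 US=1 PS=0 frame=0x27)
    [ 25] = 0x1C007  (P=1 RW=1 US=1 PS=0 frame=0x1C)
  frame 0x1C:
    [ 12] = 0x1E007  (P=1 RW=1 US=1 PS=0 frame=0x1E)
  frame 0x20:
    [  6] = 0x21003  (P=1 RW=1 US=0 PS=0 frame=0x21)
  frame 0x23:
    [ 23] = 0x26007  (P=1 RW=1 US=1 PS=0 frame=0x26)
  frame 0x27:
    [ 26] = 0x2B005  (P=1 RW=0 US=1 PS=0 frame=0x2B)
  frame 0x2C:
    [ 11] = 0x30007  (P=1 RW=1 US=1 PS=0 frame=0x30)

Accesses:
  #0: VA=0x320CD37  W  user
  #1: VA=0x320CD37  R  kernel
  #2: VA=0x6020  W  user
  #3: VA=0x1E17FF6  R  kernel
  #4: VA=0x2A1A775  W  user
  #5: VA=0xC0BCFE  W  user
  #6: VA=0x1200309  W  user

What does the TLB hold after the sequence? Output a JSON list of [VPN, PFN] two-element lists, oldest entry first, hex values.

Walk each access:
#0 VA=0x320CD37 (w,user):
  L0 @0x19[25] → 0x1C007  P=1,RW=1,US=1,PS=0
  L1 @0x1C[12] → 0x1E007  P=1,RW=1,US=1,PS=0
  ⇒ phys 0x1ED37  [2 reads]
#1 VA=0x320CD37 (r,kernel):
  TLB hit vpn=0x320C → PA=0x1ED37
#2 VA=0x6020 (w,user):
  L0 @0x19[0] → 0x20007  P=1,RW=1,US=1,PS=0
  L1 @0x20[6] → 0x21003  P=1,RW=1,US=0,PS=0
  ⇒ fault: PROTECTION_VIOLATION  — 2 lookups
#3 VA=0x1E17FF6 (r,kernel):
  L0 @0x19[15] → 0x23007  P=1,RW=1,US=1,PS=0
  L1 @0x23[23] → 0x26007  P=1,RW=1,US=1,PS=0
  ⇒ phys 0x26FF6  [2 reads]
#4 VA=0x2A1A775 (w,user):
  L0 @0x19[21] → 0x27007  P=1,RW=1,US=1,PS=0
  L1 @0x27[26] → 0x2B005  P=1,RW=0,US=1,PS=0
  ⇒ fault: PROTECTION_VIOLATION  — 2 lookups
#5 VA=0xC0BCFE (w,user):
  L0 @0x19[6] → 0x2C007  P=1,RW=1,US=1,PS=0
  L1 @0x2C[11] → 0x30007  P=1,RW=1,US=1,PS=0
  ⇒ phys 0x30CFE  [2 reads]
#6 VA=0x1200309 (w,user):
  L0 @0x19[9] → 0x7A006  P=0,RW=1,US=1,PS=0
  ⇒ fault: PAGE_NOT_PRESENT  — 1 lookups

TLB: [["0x320C", "0x1E"], ["0x1E17", "0x26"], ["0xC0B", "0x30"]]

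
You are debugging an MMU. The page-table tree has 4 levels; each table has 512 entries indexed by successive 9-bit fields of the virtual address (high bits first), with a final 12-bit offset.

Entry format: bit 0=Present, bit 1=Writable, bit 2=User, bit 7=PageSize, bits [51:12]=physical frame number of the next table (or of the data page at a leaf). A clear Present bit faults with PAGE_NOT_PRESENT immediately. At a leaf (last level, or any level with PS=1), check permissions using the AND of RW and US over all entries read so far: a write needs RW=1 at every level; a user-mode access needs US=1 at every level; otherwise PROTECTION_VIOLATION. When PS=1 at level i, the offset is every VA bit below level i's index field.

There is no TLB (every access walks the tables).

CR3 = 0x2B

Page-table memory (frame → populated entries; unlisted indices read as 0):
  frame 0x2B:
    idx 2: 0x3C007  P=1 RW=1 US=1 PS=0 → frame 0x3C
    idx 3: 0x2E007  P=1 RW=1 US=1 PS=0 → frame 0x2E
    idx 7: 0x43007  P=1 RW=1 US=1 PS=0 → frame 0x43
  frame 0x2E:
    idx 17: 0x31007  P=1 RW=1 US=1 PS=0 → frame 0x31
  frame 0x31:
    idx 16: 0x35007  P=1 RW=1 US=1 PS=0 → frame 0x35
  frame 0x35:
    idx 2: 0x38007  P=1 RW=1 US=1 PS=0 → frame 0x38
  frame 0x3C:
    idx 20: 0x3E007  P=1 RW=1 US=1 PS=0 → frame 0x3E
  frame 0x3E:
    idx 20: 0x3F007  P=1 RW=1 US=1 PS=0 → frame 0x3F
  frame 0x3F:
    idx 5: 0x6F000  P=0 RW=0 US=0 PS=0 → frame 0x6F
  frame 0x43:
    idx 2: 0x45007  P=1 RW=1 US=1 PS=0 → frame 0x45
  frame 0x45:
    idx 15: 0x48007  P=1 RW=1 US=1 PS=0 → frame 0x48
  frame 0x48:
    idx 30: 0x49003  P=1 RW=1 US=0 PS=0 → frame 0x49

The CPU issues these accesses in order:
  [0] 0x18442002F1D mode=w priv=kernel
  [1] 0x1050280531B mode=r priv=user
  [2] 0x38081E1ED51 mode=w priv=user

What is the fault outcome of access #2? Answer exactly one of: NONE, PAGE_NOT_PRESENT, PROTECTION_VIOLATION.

Walk each access:
#0 VA=0x18442002F1D (w,kernel):
  L0 @0x2B[3] → 0x2E007  P=1,RW=1,US=1,PS=0
  L1 @0x2E[17] → 0x31007  P=1,RW=1,US=1,PS=0
  L2 @0x31[16] → 0x35007  P=1,RW=1,US=1,PS=0
  L3 @0x35[2] → 0x38007  P=1,RW=1,US=1,PS=0
  → PA=0x38F1D  (4 entries read)
#1 VA=0x1050280531B (r,user):
  L0 @0x2B[2] → 0x3C007  P=1,RW=1,US=1,PS=0
  L1 @0x3C[20] → 0x3E007  P=1,RW=1,US=1,PS=0
  L2 @0x3E[20] → 0x3F007  P=1,RW=1,US=1,PS=0
  L3 @0x3F[5] → 0x6F000  P=0,RW=0,US=0,PS=0
  ⇒ fault: PAGE_NOT_PRESENT  — 4 lookups
#2 VA=0x38081E1ED51 (w,user):
  L0 @0x2B[7] → 0x43007  P=1,RW=1,US=1,PS=0
  L1 @0x43[2] → 0x45007  P=1,RW=1,US=1,PS=0
  L2 @0x45[15] → 0x48007  P=1,RW=1,US=1,PS=0
  L3 @0x48[30] → 0x49003  P=1,RW=1,US=0,PS=0
  ⇒ fault: PROTECTION_VIOLATION  — 4 lookups

Access #2 fault: PROTECTION_VIOLATION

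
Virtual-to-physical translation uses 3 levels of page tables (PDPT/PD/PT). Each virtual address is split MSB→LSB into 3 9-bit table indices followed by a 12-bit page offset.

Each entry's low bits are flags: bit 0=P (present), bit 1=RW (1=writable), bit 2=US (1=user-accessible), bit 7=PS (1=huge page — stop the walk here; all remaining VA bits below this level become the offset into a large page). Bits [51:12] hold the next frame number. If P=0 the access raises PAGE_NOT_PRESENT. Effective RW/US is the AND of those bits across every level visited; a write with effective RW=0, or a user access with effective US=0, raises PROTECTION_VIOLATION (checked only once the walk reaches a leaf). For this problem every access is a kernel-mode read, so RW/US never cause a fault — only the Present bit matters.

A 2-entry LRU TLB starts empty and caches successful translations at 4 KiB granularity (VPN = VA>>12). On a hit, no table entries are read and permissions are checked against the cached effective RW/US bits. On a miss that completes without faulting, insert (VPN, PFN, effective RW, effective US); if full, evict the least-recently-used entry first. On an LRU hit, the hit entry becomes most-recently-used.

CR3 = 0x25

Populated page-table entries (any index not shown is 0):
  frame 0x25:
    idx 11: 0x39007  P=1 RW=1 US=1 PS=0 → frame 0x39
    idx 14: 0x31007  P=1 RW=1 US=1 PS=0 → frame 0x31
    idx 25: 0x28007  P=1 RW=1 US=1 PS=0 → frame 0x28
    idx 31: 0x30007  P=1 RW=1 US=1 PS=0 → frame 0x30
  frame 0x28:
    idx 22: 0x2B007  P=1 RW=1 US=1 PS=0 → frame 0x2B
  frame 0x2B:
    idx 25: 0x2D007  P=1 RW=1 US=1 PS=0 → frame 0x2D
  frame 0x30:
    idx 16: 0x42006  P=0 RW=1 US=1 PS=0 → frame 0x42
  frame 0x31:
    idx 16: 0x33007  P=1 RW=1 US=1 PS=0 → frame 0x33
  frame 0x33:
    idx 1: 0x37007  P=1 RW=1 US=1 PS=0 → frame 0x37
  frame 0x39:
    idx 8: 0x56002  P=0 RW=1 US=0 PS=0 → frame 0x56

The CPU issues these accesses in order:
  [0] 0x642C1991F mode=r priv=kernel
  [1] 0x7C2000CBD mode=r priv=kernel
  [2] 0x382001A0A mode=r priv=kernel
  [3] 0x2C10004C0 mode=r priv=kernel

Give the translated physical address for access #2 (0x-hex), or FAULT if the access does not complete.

Trace:
#0 VA=0x642C1991F (r,kernel):
  [0] read 0x25 idx=25: raw=0x28007 flags P=1 W=1 U=1 S=0
  [1] read 0x28 idx=22: raw=0x2B007 flags P=1 W=1 U=1 S=0
  [2] read 0x2B idx=25: raw=0x2D007 flags P=1 W=1 U=1 S=0
  ✓ 0x2D91F  — 3 lookups
#1 VA=0x7C2000CBD (r,kernel):
  [0] read 0x25 idx=31: raw=0x30007 flags P=1 W=1 U=1 S=0
  [1] read 0x30 idx=16: raw=0x42006 flags P=0 W=1 U=1 S=0
  ⇒ fault: PAGE_NOT_PRESENT  — 2 lookups
#2 VA=0x382001A0A (r,kernel):
  [0] read 0x25 idx=14: raw=0x31007 flags P=1 W=1 U=1 S=0
  [1] read 0x31 idx=16: raw=0x33007 flags P=1 W=1 U=1 S=0
  [2] read 0x33 idx=1: raw=0x37007 flags P=1 W=1 U=1 S=0
  ✓ 0x37A0A  — 3 lookups
#3 VA=0x2C10004C0 (r,kernel):
  [0] read 0x25 idx=11: raw=0x39007 flags P=1 W=1 U=1 S=0
  [1] read 0x39 idx=8: raw=0x56002 flags P=0 W=1 U=0 S=0
  ⇒ fault: PAGE_NOT_PRESENT  — 2 lookups

Access #2 PA: 0x37A0A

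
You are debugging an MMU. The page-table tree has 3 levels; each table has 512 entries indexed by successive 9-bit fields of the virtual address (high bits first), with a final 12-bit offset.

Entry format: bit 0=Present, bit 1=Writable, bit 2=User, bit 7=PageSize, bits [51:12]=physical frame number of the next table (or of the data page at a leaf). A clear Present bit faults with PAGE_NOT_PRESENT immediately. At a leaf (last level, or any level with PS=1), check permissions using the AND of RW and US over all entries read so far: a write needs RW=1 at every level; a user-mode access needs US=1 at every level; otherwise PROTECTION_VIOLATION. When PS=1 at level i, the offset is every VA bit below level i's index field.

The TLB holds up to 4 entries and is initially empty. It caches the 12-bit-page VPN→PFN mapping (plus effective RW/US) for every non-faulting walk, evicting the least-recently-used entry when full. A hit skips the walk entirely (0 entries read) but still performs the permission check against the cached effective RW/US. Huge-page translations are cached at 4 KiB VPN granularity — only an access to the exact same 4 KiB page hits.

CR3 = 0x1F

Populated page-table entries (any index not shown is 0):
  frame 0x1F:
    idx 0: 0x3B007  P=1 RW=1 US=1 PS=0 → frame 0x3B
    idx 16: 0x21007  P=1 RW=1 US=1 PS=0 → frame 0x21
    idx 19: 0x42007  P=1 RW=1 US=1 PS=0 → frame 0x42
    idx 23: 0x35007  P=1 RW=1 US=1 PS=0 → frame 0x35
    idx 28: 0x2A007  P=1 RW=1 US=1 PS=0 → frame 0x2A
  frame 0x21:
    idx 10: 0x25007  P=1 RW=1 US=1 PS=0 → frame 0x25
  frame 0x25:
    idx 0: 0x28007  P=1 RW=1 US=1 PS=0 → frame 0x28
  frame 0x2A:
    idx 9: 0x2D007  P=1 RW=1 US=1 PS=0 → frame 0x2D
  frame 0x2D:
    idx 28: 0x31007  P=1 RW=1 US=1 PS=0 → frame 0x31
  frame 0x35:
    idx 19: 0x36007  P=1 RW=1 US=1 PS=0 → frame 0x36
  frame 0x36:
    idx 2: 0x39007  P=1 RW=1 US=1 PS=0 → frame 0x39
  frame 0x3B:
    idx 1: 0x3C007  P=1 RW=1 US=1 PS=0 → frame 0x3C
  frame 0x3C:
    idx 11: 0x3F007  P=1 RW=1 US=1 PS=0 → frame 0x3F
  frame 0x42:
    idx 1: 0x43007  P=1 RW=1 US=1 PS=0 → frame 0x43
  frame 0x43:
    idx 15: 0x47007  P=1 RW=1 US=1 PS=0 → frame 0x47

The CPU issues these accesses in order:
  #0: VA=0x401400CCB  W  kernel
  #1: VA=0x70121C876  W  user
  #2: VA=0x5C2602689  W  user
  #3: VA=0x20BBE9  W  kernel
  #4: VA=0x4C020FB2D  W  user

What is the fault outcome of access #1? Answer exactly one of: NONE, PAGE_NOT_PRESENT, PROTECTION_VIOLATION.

Walk each access:
#0 VA=0x401400CCB (w,kernel):
  L0 @0x1F[16] → 0x21007  P=1,RW=1,US=1,PS=0
  L1 @0x21[10] → 0x25007  P=1,RW=1,US=1,PS=0
  L2 @0x25[0] → 0x28007  P=1,RW=1,US=1,PS=0
  ✓ 0x28CCB  — 3 lookups
#1 VA=0x70121C876 (w,user):
  L0 @0x1F[28] → 0x2A007  P=1,RW=1,US=1,PS=0
  L1 @0x2A[9] → 0x2D007  P=1,RW=1,US=1,PS=0
  L2 @0x2D[28] → 0x31007  P=1,RW=1,US=1,PS=0
  ✓ 0x31876  — 3 lookups
#2 VA=0x5C2602689 (w,user):
  L0 @0x1F[23] → 0x35007  P=1,RW=1,US=1,PS=0
  L1 @0x35[19] → 0x36007  P=1,RW=1,US=1,PS=0
  L2 @0x36[2] → 0x39007  P=1,RW=1,US=1,PS=0
  ✓ 0x39689  — 3 lookups
#3 VA=0x20BBE9 (w,kernel):
  L0 @0x1F[0] → 0x3B007  P=1,RW=1,US=1,PS=0
  L1 @0x3B[1] → 0x3C007  P=1,RW=1,US=1,PS=0
  L2 @0x3C[11] → 0x3F007  P=1,RW=1,US=1,PS=0
  ✓ 0x3FBE9  — 3 lookups
#4 VA=0x4C020FB2D (w,user):
  L0 @0x1F[19] → 0x42007  P=1,RW=1,US=1,PS=0
  L1 @0x42[1] → 0x43007  P=1,RW=1,US=1,PS=0
  L2 @0x43[15] → 0x47007  P=1,RW=1,US=1,PS=0
  ✓ 0x47B2D  — 3 lookups

Access #1 fault: NONE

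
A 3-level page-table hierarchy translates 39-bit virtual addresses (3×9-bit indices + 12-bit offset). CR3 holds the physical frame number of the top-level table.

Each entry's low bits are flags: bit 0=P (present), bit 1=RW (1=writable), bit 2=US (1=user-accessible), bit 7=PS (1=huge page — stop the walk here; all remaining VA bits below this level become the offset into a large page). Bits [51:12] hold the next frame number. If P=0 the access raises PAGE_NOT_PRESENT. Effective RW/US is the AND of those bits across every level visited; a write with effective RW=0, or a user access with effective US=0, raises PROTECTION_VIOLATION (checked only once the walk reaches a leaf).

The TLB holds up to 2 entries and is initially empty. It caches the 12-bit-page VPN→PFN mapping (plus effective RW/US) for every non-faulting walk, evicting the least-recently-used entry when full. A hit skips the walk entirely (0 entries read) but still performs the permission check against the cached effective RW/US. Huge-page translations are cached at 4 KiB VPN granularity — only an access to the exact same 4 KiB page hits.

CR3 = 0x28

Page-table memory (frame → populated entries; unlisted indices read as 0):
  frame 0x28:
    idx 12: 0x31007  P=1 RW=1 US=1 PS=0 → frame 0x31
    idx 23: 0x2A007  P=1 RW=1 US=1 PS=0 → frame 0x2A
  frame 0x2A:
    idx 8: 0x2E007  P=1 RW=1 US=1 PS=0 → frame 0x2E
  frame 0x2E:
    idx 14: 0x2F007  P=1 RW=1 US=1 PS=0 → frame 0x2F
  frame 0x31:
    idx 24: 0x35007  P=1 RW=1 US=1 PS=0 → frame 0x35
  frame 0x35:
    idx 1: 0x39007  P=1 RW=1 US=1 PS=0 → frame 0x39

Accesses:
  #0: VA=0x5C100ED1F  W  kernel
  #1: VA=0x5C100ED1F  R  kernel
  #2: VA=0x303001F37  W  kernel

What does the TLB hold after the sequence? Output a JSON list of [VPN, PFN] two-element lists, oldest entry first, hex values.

Per-access translation:
#0 VA=0x5C100ED1F (w,kernel):
  L0: frame=0x28 idx=23 entry=0x2A007 [P=1 RW=1 US=1 PS=0]
  L1: frame=0x2A idx=8 entry=0x2E007 [P=1 RW=1 US=1 PS=0]
  L2: frame=0x2E idx=14 entry=0x2F007 [P=1 RW=1 US=1 PS=0]
  ⇒ phys 0x2FD1F  [3 reads]
#1 VA=0x5C100ED1F (r,kernel):
  TLB hit vpn=0x5C100E → PA=0x2FD1F
#2 VA=0x303001F37 (w,kernel):
  L0: frame=0x28 idx=12 entry=0x31007 [P=1 RW=1 US=1 PS=0]
  L1: frame=0x31 idx=24 entry=0x35007 [P=1 RW=1 US=1 PS=0]
  L2: frame=0x35 idx=1 entry=0x39007 [P=1 RW=1 US=1 PS=0]
  ⇒ phys 0x39F37  [3 reads]

TLB: [["0x5C100E", "0x2F"], ["0x303001", "0x39"]]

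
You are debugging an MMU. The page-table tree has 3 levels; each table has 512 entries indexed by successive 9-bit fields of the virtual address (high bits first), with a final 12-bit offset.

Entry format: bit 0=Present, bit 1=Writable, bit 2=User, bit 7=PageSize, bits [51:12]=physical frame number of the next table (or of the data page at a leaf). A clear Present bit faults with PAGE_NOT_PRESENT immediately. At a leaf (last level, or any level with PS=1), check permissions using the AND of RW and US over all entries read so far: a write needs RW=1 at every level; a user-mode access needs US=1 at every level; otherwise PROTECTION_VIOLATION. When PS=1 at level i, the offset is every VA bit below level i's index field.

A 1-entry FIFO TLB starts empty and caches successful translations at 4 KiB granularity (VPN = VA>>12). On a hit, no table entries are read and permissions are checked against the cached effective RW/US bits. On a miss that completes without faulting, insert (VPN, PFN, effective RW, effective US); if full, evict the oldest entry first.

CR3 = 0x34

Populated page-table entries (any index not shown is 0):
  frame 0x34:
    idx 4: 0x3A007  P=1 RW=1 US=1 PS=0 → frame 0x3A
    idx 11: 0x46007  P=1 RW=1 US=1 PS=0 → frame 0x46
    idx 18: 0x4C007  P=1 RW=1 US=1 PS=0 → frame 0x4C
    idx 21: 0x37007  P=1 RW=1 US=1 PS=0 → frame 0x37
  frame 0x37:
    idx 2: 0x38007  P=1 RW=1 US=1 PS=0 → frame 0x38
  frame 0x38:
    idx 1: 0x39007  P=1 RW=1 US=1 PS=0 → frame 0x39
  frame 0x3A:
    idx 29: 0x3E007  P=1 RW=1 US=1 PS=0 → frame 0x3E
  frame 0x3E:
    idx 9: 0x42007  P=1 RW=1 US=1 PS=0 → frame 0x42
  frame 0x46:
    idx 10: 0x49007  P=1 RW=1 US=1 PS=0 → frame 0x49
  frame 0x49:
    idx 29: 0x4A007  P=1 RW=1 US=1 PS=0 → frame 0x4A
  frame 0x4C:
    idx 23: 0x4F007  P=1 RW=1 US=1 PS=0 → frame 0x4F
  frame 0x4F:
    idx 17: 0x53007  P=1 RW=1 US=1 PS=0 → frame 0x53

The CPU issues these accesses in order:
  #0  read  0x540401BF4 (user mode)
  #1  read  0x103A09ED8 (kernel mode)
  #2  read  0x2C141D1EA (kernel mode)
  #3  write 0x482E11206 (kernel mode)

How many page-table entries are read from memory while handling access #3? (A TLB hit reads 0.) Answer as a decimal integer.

Trace:
#0 VA=0x540401BF4 (r,user):
  [0] read 0x34 idx=21: raw=0x37007 flags P=1 W=1 U=1 S=0
  [1] read 0x37 idx=2: raw=0x38007 flags P=1 W=1 U=1 S=0
  [2] read 0x38 idx=1: raw=0x39007 flags P=1 W=1 U=1 S=0
  → PA=0x39BF4  (3 entries read)
#1 VA=0x103A09ED8 (r,kernel):
  [0] read 0x34 idx=4: raw=0x3A007 flags P=1 W=1 U=1 S=0
  [1] read 0x3A idx=29: raw=0x3E007 flags P=1 W=1 U=1 S=0
  [2] read 0x3E idx=9: raw=0x42007 flags P=1 W=1 U=1 S=0
  → PA=0x42ED8  (3 entries read)
#2 VA=0x2C141D1EA (r,kernel):
  [0] read 0x34 idx=11: raw=0x46007 flags P=1 W=1 U=1 S=0
  [1] read 0x46 idx=10: raw=0x49007 flags P=1 W=1 U=1 S=0
  [2] read 0x49 idx=29: raw=0x4A007 flags P=1 W=1 U=1 S=0
  → PA=0x4A1EA  (3 entries read)
#3 VA=0x482E11206 (w,kernel):
  [0] read 0x34 idx=18: raw=0x4C007 flags P=1 W=1 U=1 S=0
  [1] read 0x4C idx=23: raw=0x4F007 flags P=1 W=1 U=1 S=0
  [2] read 0x4F idx=17: raw=0x53007 flags P=1 W=1 U=1 S=0
  → PA=0x53206  (3 entries read)

Entries read for #3: 3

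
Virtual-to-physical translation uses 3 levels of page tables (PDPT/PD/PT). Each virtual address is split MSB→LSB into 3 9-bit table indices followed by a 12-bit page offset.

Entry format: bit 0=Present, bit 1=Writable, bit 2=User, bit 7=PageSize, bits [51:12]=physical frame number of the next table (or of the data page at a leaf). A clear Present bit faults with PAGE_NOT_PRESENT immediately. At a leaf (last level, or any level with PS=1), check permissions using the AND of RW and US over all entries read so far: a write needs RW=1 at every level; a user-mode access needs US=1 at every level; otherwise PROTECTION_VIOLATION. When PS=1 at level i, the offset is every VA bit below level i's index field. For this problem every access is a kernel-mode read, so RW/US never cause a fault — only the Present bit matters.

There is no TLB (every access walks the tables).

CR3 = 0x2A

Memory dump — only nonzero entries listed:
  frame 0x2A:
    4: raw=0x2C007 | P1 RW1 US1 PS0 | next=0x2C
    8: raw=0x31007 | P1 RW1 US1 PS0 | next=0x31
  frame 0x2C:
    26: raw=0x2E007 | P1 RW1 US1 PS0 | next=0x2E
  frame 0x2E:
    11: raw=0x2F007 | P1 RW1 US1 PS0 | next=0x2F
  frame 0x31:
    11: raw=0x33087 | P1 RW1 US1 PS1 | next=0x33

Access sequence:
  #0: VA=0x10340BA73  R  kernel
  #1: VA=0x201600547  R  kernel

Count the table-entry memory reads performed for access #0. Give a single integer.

Per-access translation:
#0 VA=0x10340BA73 (r,kernel):
  L0: frame=0x2A idx=4 entry=0x2C007 [P=1 RW=1 US=1 PS=0]
  L1: frame=0x2C idx=26 entry=0x2E007 [P=1 RW=1 US=1 PS=0]
  L2: frame=0x2E idx=11 entry=0x2F007 [P=1 RW=1 US=1 PS=0]
  ✓ 0x2FA73  — 3 lookups
#1 VA=0x201600547 (r,kernel):
  L0: frame=0x2A idx=8 entry=0x31007 [P=1 RW=1 US=1 PS=0]
  L1: frame=0x31 idx=11 entry=0x33087 [P=1 RW=1 US=1 PS=1]
  ✓ 0x33547 (huge @L1)  — 2 lookups

Entries read for #0: 3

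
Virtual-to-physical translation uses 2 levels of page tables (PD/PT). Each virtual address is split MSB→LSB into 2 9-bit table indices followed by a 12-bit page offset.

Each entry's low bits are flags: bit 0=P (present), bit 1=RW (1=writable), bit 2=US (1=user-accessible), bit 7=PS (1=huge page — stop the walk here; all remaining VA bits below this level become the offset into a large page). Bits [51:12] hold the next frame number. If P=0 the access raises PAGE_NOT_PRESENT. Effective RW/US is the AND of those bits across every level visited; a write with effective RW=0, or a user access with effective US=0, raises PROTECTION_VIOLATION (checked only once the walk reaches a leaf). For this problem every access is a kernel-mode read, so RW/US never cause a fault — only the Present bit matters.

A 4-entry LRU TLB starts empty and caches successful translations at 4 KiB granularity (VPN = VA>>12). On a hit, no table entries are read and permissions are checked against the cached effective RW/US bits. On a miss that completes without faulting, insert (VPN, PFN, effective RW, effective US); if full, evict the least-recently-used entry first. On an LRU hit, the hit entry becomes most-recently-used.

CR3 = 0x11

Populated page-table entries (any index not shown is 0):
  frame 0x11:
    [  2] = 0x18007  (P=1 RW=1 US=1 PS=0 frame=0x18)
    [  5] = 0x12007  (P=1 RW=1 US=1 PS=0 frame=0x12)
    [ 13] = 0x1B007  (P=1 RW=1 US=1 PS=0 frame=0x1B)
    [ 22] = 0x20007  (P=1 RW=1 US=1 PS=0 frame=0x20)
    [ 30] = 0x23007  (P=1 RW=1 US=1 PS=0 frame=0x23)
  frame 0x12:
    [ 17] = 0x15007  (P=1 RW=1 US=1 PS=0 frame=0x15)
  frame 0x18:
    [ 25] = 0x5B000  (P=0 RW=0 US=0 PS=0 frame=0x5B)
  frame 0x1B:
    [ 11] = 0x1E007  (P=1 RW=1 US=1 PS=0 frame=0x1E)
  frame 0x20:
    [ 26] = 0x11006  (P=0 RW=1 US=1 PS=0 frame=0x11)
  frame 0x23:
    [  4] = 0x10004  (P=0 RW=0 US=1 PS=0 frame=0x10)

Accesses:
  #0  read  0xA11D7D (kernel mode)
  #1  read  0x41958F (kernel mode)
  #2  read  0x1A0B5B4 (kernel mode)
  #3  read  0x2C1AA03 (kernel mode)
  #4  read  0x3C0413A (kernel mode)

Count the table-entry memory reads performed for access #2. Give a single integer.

Trace:
#0 VA=0xA11D7D (r,kernel):
  lvl0: tbl 0x11, slot 5 ⇒ 0x12007 (P1/RW1/US1/PS0)
  lvl1: tbl 0x12, slot 17 ⇒ 0x15007 (P1/RW1/US1/PS0)
  ⇒ phys 0x15D7D  [2 reads]
#1 VA=0x41958F (r,kernel):
  lvl0: tbl 0x11, slot 2 ⇒ 0x18007 (P1/RW1/US1/PS0)
  lvl1: tbl 0x18, slot 25 ⇒ 0x5B000 (P0/RW0/US0/PS0)
  → PAGE_NOT_PRESENT  (2 entries read)
#2 VA=0x1A0B5B4 (r,kernel):
  lvl0: tbl 0x11, slot 13 ⇒ 0x1B007 (P1/RW1/US1/PS0)
  lvl1: tbl 0x1B, slot 11 ⇒ 0x1E007 (P1/RW1/US1/PS0)
  ⇒ phys 0x1E5B4  [2 reads]
#3 VA=0x2C1AA03 (r,kernel):
  lvl0: tbl 0x11, slot 22 ⇒ 0x20007 (P1/RW1/US1/PS0)
  lvl1: tbl 0x20, slot 26 ⇒ 0x11006 (P0/RW1/US1/PS0)
  → PAGE_NOT_PRESENT  (2 entries read)
#4 VA=0x3C0413A (r,kernel):
  lvl0: tbl 0x11, slot 30 ⇒ 0x23007 (P1/RW1/US1/PS0)
  lvl1: tbl 0x23, slot 4 ⇒ 0x10004 (P0/RW0/US1/PS0)
  → PAGE_NOT_PRESENT  (2 entries read)

Entries read for #2: 2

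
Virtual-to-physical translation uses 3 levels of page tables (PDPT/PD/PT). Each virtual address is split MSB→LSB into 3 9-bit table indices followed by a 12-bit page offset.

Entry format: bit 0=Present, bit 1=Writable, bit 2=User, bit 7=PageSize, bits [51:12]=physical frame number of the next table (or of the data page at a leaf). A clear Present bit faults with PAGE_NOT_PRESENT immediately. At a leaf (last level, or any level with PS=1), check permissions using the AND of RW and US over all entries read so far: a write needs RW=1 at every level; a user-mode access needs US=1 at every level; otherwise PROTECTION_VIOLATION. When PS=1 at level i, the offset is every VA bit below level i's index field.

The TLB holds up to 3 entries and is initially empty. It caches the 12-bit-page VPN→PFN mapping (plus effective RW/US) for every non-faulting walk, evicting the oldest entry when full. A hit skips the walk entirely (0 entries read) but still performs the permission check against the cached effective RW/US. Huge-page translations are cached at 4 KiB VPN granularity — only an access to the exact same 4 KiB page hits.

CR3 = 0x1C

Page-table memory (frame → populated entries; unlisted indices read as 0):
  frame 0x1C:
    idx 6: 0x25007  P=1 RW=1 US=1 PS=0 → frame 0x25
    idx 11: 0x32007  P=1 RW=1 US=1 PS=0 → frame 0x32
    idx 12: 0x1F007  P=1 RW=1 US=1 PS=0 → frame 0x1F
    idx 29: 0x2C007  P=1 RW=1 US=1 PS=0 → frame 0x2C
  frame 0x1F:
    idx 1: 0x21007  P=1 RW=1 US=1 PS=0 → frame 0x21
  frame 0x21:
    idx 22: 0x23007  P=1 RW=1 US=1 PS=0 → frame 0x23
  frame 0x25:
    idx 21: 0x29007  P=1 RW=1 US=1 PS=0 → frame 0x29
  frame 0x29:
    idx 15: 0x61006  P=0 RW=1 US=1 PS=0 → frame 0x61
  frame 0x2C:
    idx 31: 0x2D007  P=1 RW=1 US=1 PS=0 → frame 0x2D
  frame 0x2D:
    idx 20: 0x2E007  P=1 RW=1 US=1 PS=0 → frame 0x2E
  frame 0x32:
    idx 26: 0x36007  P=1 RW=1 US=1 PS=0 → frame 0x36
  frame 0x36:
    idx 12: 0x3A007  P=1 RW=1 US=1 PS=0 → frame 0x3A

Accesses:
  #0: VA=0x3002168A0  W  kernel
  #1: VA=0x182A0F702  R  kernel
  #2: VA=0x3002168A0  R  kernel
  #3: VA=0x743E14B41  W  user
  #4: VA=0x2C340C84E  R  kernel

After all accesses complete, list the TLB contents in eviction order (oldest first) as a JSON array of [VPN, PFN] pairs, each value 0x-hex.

Per-access translation:
#0 VA=0x3002168A0 (w,kernel):
  [0] read 0x1C idx=12: raw=0x1F007 flags P=1 W=1 U=1 S=0
  [1] read 0x1F idx=1: raw=0x21007 flags P=1 W=1 U=1 S=0
  [2] read 0x21 idx=22: raw=0x23007 flags P=1 W=1 U=1 S=0
  ⇒ phys 0x238A0  [3 reads]
#1 VA=0x182A0F702 (r,kernel):
  [0] read 0x1C idx=6: raw=0x25007 flags P=1 W=1 U=1 S=0
  [1] read 0x25 idx=21: raw=0x29007 flags P=1 W=1 U=1 S=0
  [2] read 0x29 idx=15: raw=0x61006 flags P=0 W=1 U=1 S=0
  ⇒ fault: PAGE_NOT_PRESENT  — 3 lookups
#2 VA=0x3002168A0 (r,kernel):
  TLB hit vpn=0x300216 → PA=0x238A0
#3 VA=0x743E14B41 (w,user):
  [0] read 0x1C idx=29: raw=0x2C007 flags P=1 W=1 U=1 S=0
  [1] read 0x2C idx=31: raw=0x2D007 flags P=1 W=1 U=1 S=0
  [2] read 0x2D idx=20: raw=0x2E007 flags P=1 W=1 U=1 S=0
  ⇒ phys 0x2EB41  [3 reads]
#4 VA=0x2C340C84E (r,kernel):
  [0] read 0x1C idx=11: raw=0x32007 flags P=1 W=1 U=1 S=0
  [1] read 0x32 idx=26: raw=0x36007 flags P=1 W=1 U=1 S=0
  [2] read 0x36 idx=12: raw=0x3A007 flags P=1 W=1 U=1 S=0
  ⇒ phys 0x3A84E  [3 reads]

TLB: [["0x300216", "0x23"], ["0x743E14", "0x2E"], ["0x2C340C", "0x3A"]]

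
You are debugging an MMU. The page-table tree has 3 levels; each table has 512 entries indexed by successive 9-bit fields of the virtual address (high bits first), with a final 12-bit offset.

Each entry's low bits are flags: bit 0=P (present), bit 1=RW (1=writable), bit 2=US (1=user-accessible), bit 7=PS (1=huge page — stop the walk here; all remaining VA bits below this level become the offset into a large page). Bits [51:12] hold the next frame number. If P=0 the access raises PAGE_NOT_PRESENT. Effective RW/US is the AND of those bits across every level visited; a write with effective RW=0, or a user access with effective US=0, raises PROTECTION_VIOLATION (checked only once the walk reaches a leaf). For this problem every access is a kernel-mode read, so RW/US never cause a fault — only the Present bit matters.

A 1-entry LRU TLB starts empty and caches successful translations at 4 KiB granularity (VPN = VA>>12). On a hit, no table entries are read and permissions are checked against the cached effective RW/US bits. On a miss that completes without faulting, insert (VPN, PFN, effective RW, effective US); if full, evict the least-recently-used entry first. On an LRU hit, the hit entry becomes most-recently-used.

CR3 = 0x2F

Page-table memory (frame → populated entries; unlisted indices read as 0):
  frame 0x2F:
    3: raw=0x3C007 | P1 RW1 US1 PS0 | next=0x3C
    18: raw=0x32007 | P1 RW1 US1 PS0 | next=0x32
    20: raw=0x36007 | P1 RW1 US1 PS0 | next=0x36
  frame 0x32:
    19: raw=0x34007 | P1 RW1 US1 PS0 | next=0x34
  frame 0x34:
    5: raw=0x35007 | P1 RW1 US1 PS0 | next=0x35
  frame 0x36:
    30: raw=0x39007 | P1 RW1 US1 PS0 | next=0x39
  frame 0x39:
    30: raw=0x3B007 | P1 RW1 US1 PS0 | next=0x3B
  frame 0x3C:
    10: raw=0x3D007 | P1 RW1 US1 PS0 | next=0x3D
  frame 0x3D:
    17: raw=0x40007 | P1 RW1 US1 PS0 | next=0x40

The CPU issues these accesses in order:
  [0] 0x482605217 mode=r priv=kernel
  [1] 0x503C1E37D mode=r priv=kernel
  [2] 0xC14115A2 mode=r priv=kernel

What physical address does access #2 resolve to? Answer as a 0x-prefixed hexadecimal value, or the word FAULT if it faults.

Per-access translation:
#0 VA=0x482605217 (r,kernel):
  L0 @0x2F[18] → 0x32007  P=1,RW=1,US=1,PS=0
  L1 @0x32[19] → 0x34007  P=1,RW=1,US=1,PS=0
  L2 @0x34[5] → 0x35007  P=1,RW=1,US=1,PS=0
  → PA=0x35217  (3 entries read)
#1 VA=0x503C1E37D (r,kernel):
  L0 @0x2F[20] → 0x36007  P=1,RW=1,US=1,PS=0
  L1 @0x36[30] → 0x39007  P=1,RW=1,US=1,PS=0
  L2 @0x39[30] → 0x3B007  P=1,RW=1,US=1,PS=0
  → PA=0x3B37D  (3 entries read)
#2 VA=0xC14115A2 (r,kernel):
  L0 @0x2F[3] → 0x3C007  P=1,RW=1,US=1,PS=0
  L1 @0x3C[10] → 0x3D007  P=1,RW=1,US=1,PS=0
  L2 @0x3D[17] → 0x40007  P=1,RW=1,US=1,PS=0
  → PA=0x405A2  (3 entries read)

Access #2 PA: 0x405A2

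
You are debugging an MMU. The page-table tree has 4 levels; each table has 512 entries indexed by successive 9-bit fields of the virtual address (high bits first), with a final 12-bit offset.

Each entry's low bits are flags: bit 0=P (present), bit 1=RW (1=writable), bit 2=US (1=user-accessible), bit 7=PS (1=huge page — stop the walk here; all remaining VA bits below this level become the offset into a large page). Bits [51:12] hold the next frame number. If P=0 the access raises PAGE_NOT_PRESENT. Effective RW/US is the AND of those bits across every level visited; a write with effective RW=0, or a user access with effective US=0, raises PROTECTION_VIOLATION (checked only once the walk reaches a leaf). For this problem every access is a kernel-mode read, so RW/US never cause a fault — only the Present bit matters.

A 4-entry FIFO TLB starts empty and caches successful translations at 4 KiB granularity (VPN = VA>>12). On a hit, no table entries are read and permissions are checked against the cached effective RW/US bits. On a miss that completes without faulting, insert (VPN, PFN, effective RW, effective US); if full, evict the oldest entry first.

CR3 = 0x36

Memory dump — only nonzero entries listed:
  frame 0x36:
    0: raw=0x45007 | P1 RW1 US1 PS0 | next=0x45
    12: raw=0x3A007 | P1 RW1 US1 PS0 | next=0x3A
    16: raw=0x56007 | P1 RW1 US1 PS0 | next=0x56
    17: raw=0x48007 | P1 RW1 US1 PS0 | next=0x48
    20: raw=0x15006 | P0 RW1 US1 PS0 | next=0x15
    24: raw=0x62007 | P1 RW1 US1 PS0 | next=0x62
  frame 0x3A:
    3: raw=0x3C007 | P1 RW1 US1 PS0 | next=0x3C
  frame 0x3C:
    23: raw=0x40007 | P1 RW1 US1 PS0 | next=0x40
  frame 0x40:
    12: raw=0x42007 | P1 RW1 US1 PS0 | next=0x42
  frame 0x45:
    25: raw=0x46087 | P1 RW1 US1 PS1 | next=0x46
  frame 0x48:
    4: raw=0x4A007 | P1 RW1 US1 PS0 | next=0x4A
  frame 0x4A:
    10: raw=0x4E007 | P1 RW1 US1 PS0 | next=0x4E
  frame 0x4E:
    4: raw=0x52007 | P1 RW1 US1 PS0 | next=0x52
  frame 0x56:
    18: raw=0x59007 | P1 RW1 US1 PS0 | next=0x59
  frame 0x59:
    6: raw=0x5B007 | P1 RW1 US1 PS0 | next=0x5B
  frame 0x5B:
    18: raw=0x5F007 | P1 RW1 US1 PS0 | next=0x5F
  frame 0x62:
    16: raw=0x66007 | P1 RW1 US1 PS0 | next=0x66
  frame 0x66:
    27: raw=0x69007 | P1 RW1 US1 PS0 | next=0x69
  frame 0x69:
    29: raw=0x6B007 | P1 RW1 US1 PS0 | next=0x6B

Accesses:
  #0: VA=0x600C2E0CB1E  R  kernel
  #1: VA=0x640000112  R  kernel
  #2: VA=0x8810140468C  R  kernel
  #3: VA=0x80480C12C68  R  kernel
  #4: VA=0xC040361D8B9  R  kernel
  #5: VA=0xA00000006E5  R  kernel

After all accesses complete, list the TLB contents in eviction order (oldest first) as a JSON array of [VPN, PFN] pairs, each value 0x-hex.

Walk each access:
#0 VA=0x600C2E0CB1E (r,kernel):
  L0 @0x36[12] → 0x3A007  P=1,RW=1,US=1,PS=0
  L1 @0x3A[3] → 0x3C007  P=1,RW=1,US=1,PS=0
  L2 @0x3C[23] → 0x40007  P=1,RW=1,US=1,PS=0
  L3 @0x40[12] → 0x42007  P=1,RW=1,US=1,PS=0
  ⇒ phys 0x42B1E  [4 reads]
#1 VA=0x640000112 (r,kernel):
  L0 @0x36[0] → 0x45007  P=1,RW=1,US=1,PS=0
  L1 @0x45[25] → 0x46087  P=1,RW=1,US=1,PS=1
  ⇒ phys 0x46112 (huge @L1)  [2 reads]
#2 VA=0x8810140468C (r,kernel):
  L0 @0x36[17] → 0x48007  P=1,RW=1,US=1,PS=0
  L1 @0x48[4] → 0x4A007  P=1,RW=1,US=1,PS=0
  L2 @0x4A[10] → 0x4E007  P=1,RW=1,US=1,PS=0
  L3 @0x4E[4] → 0x52007  P=1,RW=1,US=1,PS=0
  ⇒ phys 0x5268C  [4 reads]
#3 VA=0x80480C12C68 (r,kernel):
  L0 @0x36[16] → 0x56007  P=1,RW=1,US=1,PS=0
  L1 @0x56[18] → 0x59007  P=1,RW=1,US=1,PS=0
  L2 @0x59[6] → 0x5B007  P=1,RW=1,US=1,PS=0
  L3 @0x5B[18] → 0x5F007  P=1,RW=1,US=1,PS=0
  ⇒ phys 0x5FC68  [4 reads]
#4 VA=0xC040361D8B9 (r,kernel):
  L0 @0x36[24] → 0x62007  P=1,RW=1,US=1,PS=0
  L1 @0x62[16] → 0x66007  P=1,RW=1,US=1,PS=0
  L2 @0x66[27] → 0x69007  P=1,RW=1,US=1,PS=0
  L3 @0x69[29] → 0x6B007  P=1,RW=1,US=1,PS=0
  ⇒ phys 0x6B8B9  [4 reads]
#5 VA=0xA00000006E5 (r,kernel):
  L0 @0x36[20] → 0x15006  P=0,RW=1,US=1,PS=0
  → PAGE_NOT_PRESENT  (1 entries read)

TLB: [["0x640000", "0x46"], ["0x88101404", "0x52"], ["0x80480C12", "0x5F"], ["0xC040361D", "0x6B"]]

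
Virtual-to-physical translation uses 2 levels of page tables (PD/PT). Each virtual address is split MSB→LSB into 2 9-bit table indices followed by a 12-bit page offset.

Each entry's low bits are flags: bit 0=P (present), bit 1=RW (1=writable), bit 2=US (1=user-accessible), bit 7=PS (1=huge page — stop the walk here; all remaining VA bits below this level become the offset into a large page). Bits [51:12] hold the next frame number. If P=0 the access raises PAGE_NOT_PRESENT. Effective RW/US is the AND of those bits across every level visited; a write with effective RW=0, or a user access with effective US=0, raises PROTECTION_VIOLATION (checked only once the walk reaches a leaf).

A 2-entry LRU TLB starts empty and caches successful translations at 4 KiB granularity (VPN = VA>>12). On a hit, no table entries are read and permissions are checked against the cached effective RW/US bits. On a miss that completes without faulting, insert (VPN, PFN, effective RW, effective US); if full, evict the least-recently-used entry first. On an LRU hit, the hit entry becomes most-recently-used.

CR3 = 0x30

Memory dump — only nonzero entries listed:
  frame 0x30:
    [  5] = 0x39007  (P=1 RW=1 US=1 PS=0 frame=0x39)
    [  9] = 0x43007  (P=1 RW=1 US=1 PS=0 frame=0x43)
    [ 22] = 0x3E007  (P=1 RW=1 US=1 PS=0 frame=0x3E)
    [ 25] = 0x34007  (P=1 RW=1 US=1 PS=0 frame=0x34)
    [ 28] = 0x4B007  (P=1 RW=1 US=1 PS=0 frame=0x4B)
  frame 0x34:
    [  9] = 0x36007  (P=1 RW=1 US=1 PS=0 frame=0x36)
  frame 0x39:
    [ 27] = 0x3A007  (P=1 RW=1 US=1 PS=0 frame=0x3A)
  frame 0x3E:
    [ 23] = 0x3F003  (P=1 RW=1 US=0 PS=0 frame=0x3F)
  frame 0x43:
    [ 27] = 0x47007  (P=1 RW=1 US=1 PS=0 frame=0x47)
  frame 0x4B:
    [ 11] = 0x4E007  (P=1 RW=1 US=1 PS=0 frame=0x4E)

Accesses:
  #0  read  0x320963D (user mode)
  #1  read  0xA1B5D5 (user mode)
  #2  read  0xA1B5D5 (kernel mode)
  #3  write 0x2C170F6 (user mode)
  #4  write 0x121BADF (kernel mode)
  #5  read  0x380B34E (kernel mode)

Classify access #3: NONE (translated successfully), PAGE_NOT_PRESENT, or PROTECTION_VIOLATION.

Per-access translation:
#0 VA=0x320963D (r,user):
  [0] read 0x30 idx=25: raw=0x34007 flags P=1 W=1 U=1 S=0
  [1] read 0x34 idx=9: raw=0x36007 flags P=1 W=1 U=1 S=0
  ✓ 0x3663D  — 2 lookups
#1 VA=0xA1B5D5 (r,user):
  [0] read 0x30 idx=5: raw=0x39007 flags P=1 W=1 U=1 S=0
  [1] read 0x39 idx=27: raw=0x3A007 flags P=1 W=1 U=1 S=0
  ✓ 0x3A5D5  — 2 lookups
#2 VA=0xA1B5D5 (r,kernel):
  TLB hit vpn=0xA1B → PA=0x3A5D5
#3 VA=0x2C170F6 (w,user):
  [0] read 0x30 idx=22: raw=0x3E007 flags P=1 W=1 U=1 S=0
  [1] read 0x3E idx=23: raw=0x3F003 flags P=1 W=1 U=0 S=0
  → PROTECTION_VIOLATION  (2 entries read)
#4 VA=0x121BADF (w,kernel):
  [0] read 0x30 idx=9: raw=0x43007 flags P=1 W=1 U=1 S=0
  [1] read 0x43 idx=27: raw=0x47007 flags P=1 W=1 U=1 S=0
  ✓ 0x47ADF  — 2 lookups
#5 VA=0x380B34E (r,kernel):
  [0] read 0x30 idx=28: raw=0x4B007 flags P=1 W=1 U=1 S=0
  [1] read 0x4B idx=11: raw=0x4E007 flags P=1 W=1 U=1 S=0
  ✓ 0x4E34E  — 2 lookups

Access #3 fault: PROTECTION_VIOLATION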